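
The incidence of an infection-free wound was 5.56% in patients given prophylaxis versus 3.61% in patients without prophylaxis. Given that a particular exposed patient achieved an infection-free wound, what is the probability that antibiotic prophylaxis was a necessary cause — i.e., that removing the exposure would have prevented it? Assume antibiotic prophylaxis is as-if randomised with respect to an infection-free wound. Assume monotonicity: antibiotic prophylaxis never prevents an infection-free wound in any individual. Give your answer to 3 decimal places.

PN ≈ 0.351

p₁ = 0.0556, p₀ = 0.0361.
Under exogeneity and monotonicity, PN = (p₁ − p₀) / p₁.
PN = (0.0556 − 0.0361) / 0.0556 = 0.0195 / 0.0556 ≈ 0.3507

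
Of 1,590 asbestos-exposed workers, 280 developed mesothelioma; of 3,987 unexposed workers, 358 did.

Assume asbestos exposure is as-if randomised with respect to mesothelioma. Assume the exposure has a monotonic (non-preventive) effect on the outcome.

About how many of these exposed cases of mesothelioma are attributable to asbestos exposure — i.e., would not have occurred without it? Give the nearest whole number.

p₁ = P(outcome | exposed) = 280/1590 = 0.1761
p₀ = P(outcome | unexposed) = 358/3987 = 0.089792
PN = (p₁ − p₀)/p₁ = (0.1761 − 0.089792) / 0.1761 ≈ 0.49011.
Attributable cases ≈ PN × (exposed cases) = 0.49011 × 280 ≈ 137.23.

about 137 cases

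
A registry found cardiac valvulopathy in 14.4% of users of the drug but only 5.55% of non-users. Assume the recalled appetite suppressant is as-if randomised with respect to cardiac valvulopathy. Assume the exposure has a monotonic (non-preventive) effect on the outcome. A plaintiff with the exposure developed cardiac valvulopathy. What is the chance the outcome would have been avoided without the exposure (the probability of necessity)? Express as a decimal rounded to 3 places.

p₁ = 0.144, p₀ = 0.0555.
Under exogeneity and monotonicity, PN = (p₁ − p₀) / p₁.
PN = (0.144 − 0.0555) / 0.144 = 0.0885 / 0.144 ≈ 0.6146

PN ≈ 0.615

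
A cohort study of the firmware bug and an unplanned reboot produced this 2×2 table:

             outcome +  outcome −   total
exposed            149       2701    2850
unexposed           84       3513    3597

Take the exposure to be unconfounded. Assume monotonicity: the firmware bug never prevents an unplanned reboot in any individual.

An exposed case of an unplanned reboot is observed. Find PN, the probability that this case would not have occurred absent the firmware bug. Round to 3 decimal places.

PN ≈ 0.553

p₁ = P(outcome | exposed) = 149/2850 = 0.052281
p₀ = P(outcome | unexposed) = 84/3597 = 0.023353
Under exogeneity and monotonicity, PN = (p₁ − p₀) / p₁.
PN = (0.052281 − 0.023353) / 0.052281 = 0.028928 / 0.052281 ≈ 0.5533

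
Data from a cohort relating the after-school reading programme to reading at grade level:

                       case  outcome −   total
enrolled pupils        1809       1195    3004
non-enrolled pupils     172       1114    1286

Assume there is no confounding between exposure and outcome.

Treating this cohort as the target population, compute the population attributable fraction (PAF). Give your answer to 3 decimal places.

PAF ≈ 0.710

p₁ = P(outcome | exposed) = 1809/3004 = 0.6022
p₀ = P(outcome | unexposed) = 172/1286 = 0.13375
Exposure prevalence π = 3004/4290 = 0.70023; overall risk P(Y=1) = 0.46177.
Under exogeneity, PAF = [P(Y=1) − p₀]/P(Y=1).
PAF = (0.46177 − 0.13375) / 0.46177 ≈ 0.7104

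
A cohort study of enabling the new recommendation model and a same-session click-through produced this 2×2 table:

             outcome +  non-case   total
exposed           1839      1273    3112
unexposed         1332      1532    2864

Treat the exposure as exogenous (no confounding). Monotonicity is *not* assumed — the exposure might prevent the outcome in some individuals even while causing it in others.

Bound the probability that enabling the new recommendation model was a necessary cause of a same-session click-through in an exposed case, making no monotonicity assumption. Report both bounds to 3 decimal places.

0.213 ≤ PN ≤ 0.905

p₁ = P(outcome | exposed) = 1839/3112 = 0.59094
p₀ = P(outcome | unexposed) = 1332/2864 = 0.46508
Under exogeneity alone the bounds on PN are max{0,(p₁−p₀)/p₁} ≤ PN ≤ min{1,(1−p₀)/p₁}.
  lower = (p₁ − p₀)/p₁ = 0.12585 / 0.59094 ≈ 0.2130
  upper = min{1, (1 − p₀)/p₁} = 0.53492 / 0.59094 ≈ 0.9052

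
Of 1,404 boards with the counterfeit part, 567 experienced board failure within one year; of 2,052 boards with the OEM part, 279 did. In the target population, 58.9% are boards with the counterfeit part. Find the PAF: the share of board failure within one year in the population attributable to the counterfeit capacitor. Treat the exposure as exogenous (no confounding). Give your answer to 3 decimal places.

PAF ≈ 0.537

p₁ = P(outcome | exposed) = 567/1404 = 0.40385
p₀ = P(outcome | unexposed) = 279/2052 = 0.13596
Overall risk P(Y=1) = π·p₁ + (1−π)·p₀ = 0.589×0.40385 + 0.411×0.13596 = 0.29375.
Under exogeneity, PAF = [P(Y=1) − p₀] / P(Y=1).
PAF = (0.29375 − 0.13596) / 0.29375 ≈ 0.5371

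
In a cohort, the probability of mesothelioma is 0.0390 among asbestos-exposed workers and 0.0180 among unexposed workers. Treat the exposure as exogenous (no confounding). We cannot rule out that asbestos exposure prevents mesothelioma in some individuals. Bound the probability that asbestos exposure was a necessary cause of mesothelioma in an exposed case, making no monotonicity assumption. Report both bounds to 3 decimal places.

0.538 ≤ PN ≤ 1.000

Let p₁ = 0.039, p₀ = 0.018.
Under exogeneity alone the bounds on PN are max{0,(p₁−p₀)/p₁} ≤ PN ≤ min{1,(1−p₀)/p₁}.
  lower = (p₁ − p₀)/p₁ = 0.021 / 0.039 ≈ 0.5385
  upper = min{1, (1 − p₀)/p₁} = 0.982 / 0.039 ≈ 25.1795 → capped at 1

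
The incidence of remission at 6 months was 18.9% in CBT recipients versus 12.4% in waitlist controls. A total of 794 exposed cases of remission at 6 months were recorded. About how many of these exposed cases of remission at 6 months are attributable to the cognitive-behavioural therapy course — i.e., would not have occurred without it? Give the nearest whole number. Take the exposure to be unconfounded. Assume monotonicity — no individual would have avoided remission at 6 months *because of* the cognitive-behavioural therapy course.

about 273 cases

p₁ = 0.189, p₀ = 0.124.
PN = (p₁ − p₀)/p₁ = (0.189 − 0.124) / 0.189 ≈ 0.34392.
Attributable cases ≈ PN × (exposed cases) = 0.34392 × 794 ≈ 273.07.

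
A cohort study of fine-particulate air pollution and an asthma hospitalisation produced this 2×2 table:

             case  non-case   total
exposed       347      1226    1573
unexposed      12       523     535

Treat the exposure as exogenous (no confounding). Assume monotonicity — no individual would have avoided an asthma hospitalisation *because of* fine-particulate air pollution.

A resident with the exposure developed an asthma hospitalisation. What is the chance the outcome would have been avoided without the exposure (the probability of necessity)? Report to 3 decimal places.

p₁ = P(outcome | exposed) = 347/1573 = 0.2206
p₀ = P(outcome | unexposed) = 12/535 = 0.02243
Under exogeneity and monotonicity, PN = (p₁ − p₀)/p₁.
PN = (0.2206 − 0.02243) / 0.2206 ≈ 0.8983

PN ≈ 0.898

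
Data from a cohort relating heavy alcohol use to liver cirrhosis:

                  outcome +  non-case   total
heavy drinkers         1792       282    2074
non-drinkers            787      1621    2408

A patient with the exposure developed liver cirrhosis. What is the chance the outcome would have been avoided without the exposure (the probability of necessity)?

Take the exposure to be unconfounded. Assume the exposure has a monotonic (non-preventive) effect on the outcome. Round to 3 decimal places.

p₁ = P(outcome | exposed) = 1792/2074 = 0.86403
p₀ = P(outcome | unexposed) = 787/2408 = 0.32683
Under exogeneity and monotonicity, PN = (p₁ − p₀) / p₁.
PN = (0.86403 − 0.32683) / 0.86403 = 0.5372 / 0.86403 ≈ 0.6217

PN ≈ 0.622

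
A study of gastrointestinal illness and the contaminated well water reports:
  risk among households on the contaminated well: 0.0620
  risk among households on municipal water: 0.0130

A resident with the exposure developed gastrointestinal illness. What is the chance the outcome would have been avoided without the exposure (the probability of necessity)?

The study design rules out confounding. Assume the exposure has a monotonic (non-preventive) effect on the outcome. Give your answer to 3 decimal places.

Let p₁ = 0.062, p₀ = 0.013.
Under exogeneity and monotonicity, PN = (p₁ − p₀) / p₁.
PN = (0.062 − 0.013) / 0.062 = 0.049 / 0.062 ≈ 0.7903

PN ≈ 0.790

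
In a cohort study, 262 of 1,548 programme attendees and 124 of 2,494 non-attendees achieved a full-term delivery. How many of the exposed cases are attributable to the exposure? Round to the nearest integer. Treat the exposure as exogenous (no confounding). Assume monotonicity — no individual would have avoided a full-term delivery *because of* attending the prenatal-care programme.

p₁ = P(outcome | exposed) = 262/1548 = 0.16925
p₀ = P(outcome | unexposed) = 124/2494 = 0.049719
PN = (p₁ − p₀)/p₁ = (0.16925 − 0.049719) / 0.16925 ≈ 0.70624.
Attributable cases ≈ PN × (exposed cases) = 0.70624 × 262 ≈ 185.03.

about 185 cases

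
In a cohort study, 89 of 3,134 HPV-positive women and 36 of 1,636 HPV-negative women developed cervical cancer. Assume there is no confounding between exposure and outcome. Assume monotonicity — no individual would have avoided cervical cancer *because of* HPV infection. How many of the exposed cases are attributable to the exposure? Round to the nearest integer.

about 20 cases

p₁ = P(outcome | exposed) = 89/3134 = 0.028398
p₀ = P(outcome | unexposed) = 36/1636 = 0.022005
PN = (p₁ − p₀)/p₁ = (0.028398 − 0.022005) / 0.028398 ≈ 0.22513.
Attributable cases ≈ PN × (exposed cases) = 0.22513 × 89 ≈ 20.04.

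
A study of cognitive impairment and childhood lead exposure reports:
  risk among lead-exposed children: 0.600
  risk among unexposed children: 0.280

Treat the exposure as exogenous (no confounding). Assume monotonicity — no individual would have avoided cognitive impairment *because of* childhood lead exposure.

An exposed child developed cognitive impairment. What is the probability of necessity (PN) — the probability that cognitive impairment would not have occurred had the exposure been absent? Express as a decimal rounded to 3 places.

Let p₁ = 0.6, p₀ = 0.28.
Under exogeneity and monotonicity, PN = (p₁ − p₀) / p₁.
PN = (0.6 − 0.28) / 0.6 = 0.32 / 0.6 ≈ 0.5333

PN ≈ 0.533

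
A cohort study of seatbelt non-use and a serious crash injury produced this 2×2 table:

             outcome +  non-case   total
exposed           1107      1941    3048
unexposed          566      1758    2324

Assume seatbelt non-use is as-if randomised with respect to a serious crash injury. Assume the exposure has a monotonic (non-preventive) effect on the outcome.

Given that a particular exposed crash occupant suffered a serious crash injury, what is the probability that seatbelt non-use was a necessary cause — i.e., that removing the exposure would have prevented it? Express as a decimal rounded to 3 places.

p₁ = P(outcome | exposed) = 1107/3048 = 0.36319
p₀ = P(outcome | unexposed) = 566/2324 = 0.24355
Under exogeneity and monotonicity, PN = (p₁ − p₀)/p₁.
PN = (0.36319 − 0.24355) / 0.36319 ≈ 0.3294

PN ≈ 0.329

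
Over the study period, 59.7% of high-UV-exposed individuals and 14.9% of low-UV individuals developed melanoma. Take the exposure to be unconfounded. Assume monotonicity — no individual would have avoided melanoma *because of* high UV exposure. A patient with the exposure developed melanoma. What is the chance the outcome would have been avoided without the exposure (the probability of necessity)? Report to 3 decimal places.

PN ≈ 0.750

p₁ = 0.597, p₀ = 0.149.
Under exogeneity and monotonicity, PN = (p₁ − p₀) / p₁.
PN = (0.597 − 0.149) / 0.597 = 0.448 / 0.597 ≈ 0.7504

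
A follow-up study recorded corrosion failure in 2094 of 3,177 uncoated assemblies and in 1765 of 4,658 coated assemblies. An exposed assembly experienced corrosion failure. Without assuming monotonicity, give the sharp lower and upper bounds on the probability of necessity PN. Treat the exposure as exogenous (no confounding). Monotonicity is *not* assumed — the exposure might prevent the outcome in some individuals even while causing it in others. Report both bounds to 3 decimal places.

p₁ = P(outcome | exposed) = 2094/3177 = 0.65911
p₀ = P(outcome | unexposed) = 1765/4658 = 0.37892
Under exogeneity alone the bounds on PN are max{0,(p₁−p₀)/p₁} ≤ PN ≤ min{1,(1−p₀)/p₁}.
  lower = (p₁ − p₀)/p₁ = 0.28019 / 0.65911 ≈ 0.4251
  upper = min{1, (1 − p₀)/p₁} = 0.62108 / 0.65911 ≈ 0.9423

0.425 ≤ PN ≤ 0.942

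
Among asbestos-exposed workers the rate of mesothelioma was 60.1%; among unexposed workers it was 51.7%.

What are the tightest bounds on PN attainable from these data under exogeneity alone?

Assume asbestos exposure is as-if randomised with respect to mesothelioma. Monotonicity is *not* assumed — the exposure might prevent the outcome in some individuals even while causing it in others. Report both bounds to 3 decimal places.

p₁ = 0.601, p₀ = 0.517.
Under exogeneity alone the bounds on PN are max{0,(p₁−p₀)/p₁} ≤ PN ≤ min{1,(1−p₀)/p₁}.
  lower = (p₁ − p₀)/p₁ = 0.084 / 0.601 ≈ 0.1398
  upper = min{1, (1 − p₀)/p₁} = 0.483 / 0.601 ≈ 0.8037

0.140 ≤ PN ≤ 0.804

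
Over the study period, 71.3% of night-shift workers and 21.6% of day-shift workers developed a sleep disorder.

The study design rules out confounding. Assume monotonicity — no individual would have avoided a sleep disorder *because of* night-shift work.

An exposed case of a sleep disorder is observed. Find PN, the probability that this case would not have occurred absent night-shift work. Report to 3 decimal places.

p₁ = 0.713, p₀ = 0.216.
Under exogeneity and monotonicity, PN = (p₁ − p₀) / p₁.
PN = (0.713 − 0.216) / 0.713 = 0.497 / 0.713 ≈ 0.6971

PN ≈ 0.697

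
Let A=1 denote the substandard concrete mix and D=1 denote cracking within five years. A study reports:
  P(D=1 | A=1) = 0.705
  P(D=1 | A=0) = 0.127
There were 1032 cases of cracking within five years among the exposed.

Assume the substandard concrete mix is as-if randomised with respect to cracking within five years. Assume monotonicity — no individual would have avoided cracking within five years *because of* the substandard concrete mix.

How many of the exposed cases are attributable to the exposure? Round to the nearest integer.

about 846 cases

Let p₁ = 0.705, p₀ = 0.127.
PN = (p₁ − p₀)/p₁ = (0.705 − 0.127) / 0.705 ≈ 0.81986.
Attributable cases ≈ PN × (exposed cases) = 0.81986 × 1032 ≈ 846.09.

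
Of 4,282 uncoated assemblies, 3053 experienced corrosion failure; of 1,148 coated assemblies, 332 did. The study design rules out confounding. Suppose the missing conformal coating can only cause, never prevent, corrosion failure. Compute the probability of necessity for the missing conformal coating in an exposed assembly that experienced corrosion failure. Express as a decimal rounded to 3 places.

p₁ = P(outcome | exposed) = 3053/4282 = 0.71298
p₀ = P(outcome | unexposed) = 332/1148 = 0.2892
Under exogeneity and monotonicity, PN = (p₁ − p₀) / p₁.
PN = (0.71298 − 0.2892) / 0.71298 = 0.42379 / 0.71298 ≈ 0.5944

PN ≈ 0.594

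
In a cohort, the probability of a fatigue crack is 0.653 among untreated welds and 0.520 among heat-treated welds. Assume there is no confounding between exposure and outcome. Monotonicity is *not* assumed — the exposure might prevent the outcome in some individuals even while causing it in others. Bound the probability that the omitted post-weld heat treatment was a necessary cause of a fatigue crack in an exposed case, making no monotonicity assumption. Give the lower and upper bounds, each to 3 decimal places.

Let p₁ = 0.653, p₀ = 0.52.
Under exogeneity alone the bounds on PN are max{0,(p₁−p₀)/p₁} ≤ PN ≤ min{1,(1−p₀)/p₁}.
  lower = (p₁ − p₀)/p₁ = 0.133 / 0.653 ≈ 0.2037
  upper = min{1, (1 − p₀)/p₁} = 0.48 / 0.653 ≈ 0.7351

0.204 ≤ PN ≤ 0.735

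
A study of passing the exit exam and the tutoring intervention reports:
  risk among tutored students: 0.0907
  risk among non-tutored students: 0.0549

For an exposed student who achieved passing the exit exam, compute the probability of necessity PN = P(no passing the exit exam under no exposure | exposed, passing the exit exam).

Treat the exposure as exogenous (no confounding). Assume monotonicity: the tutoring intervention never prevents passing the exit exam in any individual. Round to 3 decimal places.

PN ≈ 0.395

Let p₁ = 0.0907, p₀ = 0.0549.
Under exogeneity and monotonicity, PN = (p₁ − p₀) / p₁.
PN = (0.0907 − 0.0549) / 0.0907 = 0.0358 / 0.0907 ≈ 0.3947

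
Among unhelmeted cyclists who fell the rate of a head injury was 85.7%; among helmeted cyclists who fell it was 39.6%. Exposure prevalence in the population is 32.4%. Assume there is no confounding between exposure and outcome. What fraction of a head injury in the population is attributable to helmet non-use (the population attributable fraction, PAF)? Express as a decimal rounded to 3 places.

PAF ≈ 0.274

p₁ = 0.857, p₀ = 0.396.
Overall risk P(Y=1) = π·p₁ + (1−π)·p₀ = 0.324×0.857 + 0.676×0.396 = 0.54536.
Under exogeneity, PAF = [P(Y=1) − p₀] / P(Y=1).
PAF = (0.54536 − 0.396) / 0.54536 ≈ 0.2739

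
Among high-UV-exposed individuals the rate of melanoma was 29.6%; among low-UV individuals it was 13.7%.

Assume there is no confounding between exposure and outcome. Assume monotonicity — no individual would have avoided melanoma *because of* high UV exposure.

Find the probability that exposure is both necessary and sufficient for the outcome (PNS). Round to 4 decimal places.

PNS ≈ 0.1590

p₁ = 0.296, p₀ = 0.137.
Under exogeneity and monotonicity, PNS = p₁ − p₀.
PNS = 0.296 − 0.137 = 0.159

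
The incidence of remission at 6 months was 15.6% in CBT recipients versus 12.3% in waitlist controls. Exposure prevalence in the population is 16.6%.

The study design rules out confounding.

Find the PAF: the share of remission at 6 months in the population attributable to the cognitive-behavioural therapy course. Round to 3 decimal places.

PAF ≈ 0.043

p₁ = 0.156, p₀ = 0.123.
Overall risk P(Y=1) = π·p₁ + (1−π)·p₀ = 0.166×0.156 + 0.834×0.123 = 0.12848.
Under exogeneity, PAF = [P(Y=1) − p₀] / P(Y=1).
PAF = (0.12848 − 0.123) / 0.12848 ≈ 0.0426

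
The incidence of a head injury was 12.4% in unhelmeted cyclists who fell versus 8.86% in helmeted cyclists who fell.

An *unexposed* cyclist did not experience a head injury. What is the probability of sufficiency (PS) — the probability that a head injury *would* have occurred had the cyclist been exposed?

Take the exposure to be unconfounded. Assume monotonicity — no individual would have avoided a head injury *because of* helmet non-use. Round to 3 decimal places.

p₁ = 0.124, p₀ = 0.0886.
Under exogeneity and monotonicity, PS = (p₁ − p₀) / (1 − p₀).
PS = (0.124 − 0.0886) / (1 − 0.0886) = 0.0354 / 0.9114 ≈ 0.0388

PS ≈ 0.039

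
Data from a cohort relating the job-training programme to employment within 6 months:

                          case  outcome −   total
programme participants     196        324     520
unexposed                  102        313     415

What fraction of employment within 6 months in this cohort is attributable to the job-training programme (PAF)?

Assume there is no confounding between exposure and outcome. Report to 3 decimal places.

PAF ≈ 0.229

p₁ = P(outcome | exposed) = 196/520 = 0.37692
p₀ = P(outcome | unexposed) = 102/415 = 0.24578
Exposure prevalence π = 520/935 = 0.55615; overall risk P(Y=1) = 0.31872.
Under exogeneity, PAF = [P(Y=1) − p₀]/P(Y=1).
PAF = (0.31872 − 0.24578) / 0.31872 ≈ 0.2288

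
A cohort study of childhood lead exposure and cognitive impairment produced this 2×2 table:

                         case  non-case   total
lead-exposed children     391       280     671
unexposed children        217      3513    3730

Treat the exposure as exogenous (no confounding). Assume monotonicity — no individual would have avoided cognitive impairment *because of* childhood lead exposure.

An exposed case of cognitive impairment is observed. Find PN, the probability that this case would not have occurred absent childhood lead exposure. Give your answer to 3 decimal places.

p₁ = P(outcome | exposed) = 391/671 = 0.58271
p₀ = P(outcome | unexposed) = 217/3730 = 0.058177
Under exogeneity and monotonicity, PN = (p₁ − p₀) / p₁.
PN = (0.58271 − 0.058177) / 0.58271 = 0.52454 / 0.58271 ≈ 0.9002

PN ≈ 0.900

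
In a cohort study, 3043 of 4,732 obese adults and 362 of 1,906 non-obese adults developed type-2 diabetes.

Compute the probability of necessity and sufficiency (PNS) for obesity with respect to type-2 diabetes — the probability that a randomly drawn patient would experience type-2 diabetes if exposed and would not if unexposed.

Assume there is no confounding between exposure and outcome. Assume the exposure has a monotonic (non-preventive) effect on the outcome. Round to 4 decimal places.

p₁ = P(outcome | exposed) = 3043/4732 = 0.64307
p₀ = P(outcome | unexposed) = 362/1906 = 0.18993
Under exogeneity and monotonicity, PNS = p₁ − p₀.
PNS = 0.64307 − 0.18993 = 0.45314

PNS ≈ 0.4531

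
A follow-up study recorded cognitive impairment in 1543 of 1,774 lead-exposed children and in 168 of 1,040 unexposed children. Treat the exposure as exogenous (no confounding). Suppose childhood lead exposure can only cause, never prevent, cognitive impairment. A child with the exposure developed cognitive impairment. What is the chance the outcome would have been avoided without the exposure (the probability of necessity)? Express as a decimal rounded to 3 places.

p₁ = P(outcome | exposed) = 1543/1774 = 0.86979
p₀ = P(outcome | unexposed) = 168/1040 = 0.16154
Under exogeneity and monotonicity, PN = (p₁ − p₀) / p₁.
PN = (0.86979 − 0.16154) / 0.86979 = 0.70825 / 0.86979 ≈ 0.8143

PN ≈ 0.814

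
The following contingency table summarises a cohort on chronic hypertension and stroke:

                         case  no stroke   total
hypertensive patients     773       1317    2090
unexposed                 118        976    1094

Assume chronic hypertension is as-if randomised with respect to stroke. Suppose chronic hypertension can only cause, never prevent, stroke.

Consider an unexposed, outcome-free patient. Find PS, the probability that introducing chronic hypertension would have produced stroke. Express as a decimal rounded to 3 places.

p₁ = P(outcome | exposed) = 773/2090 = 0.36986
p₀ = P(outcome | unexposed) = 118/1094 = 0.10786
Under exogeneity and monotonicity, PS = (p₁ − p₀) / (1 − p₀).
PS = (0.36986 − 0.10786) / (1 − 0.10786) = 0.262 / 0.89214 ≈ 0.2937

PS ≈ 0.294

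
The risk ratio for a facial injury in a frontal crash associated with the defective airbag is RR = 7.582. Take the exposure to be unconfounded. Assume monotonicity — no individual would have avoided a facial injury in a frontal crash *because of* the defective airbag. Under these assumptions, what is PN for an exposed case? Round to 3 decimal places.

PN ≈ 0.868

Under exogeneity and monotonicity, PN = (RR − 1) / RR = 1 − 1/RR.
PN = (7.582 − 1) / 7.582 = 6.582 / 7.582 ≈ 0.8681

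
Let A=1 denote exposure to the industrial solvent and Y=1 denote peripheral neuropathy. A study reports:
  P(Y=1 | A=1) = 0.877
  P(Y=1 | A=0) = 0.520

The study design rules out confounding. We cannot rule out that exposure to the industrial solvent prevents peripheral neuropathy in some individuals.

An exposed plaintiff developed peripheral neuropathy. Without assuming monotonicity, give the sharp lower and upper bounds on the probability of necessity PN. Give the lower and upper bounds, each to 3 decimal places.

0.407 ≤ PN ≤ 0.547

Let p₁ = 0.877, p₀ = 0.52.
Under exogeneity alone the bounds on PN are max{0,(p₁−p₀)/p₁} ≤ PN ≤ min{1,(1−p₀)/p₁}.
  lower = (p₁ − p₀)/p₁ = 0.357 / 0.877 ≈ 0.4071
  upper = min{1, (1 − p₀)/p₁} = 0.48 / 0.877 ≈ 0.5473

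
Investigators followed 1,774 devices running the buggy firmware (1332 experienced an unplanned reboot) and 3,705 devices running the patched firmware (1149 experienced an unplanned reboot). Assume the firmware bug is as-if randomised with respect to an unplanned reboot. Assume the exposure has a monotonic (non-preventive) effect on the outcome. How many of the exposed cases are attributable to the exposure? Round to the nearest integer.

about 782 cases

p₁ = P(outcome | exposed) = 1332/1774 = 0.75085
p₀ = P(outcome | unexposed) = 1149/3705 = 0.31012
PN = (p₁ − p₀)/p₁ = (0.75085 − 0.31012) / 0.75085 ≈ 0.58697.
Attributable cases ≈ PN × (exposed cases) = 0.58697 × 1332 ≈ 781.84.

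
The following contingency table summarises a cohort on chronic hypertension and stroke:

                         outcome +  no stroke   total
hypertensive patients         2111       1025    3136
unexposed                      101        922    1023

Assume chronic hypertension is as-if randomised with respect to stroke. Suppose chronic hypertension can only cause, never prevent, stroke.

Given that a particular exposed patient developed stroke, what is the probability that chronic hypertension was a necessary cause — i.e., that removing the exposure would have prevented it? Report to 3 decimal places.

p₁ = P(outcome | exposed) = 2111/3136 = 0.67315
p₀ = P(outcome | unexposed) = 101/1023 = 0.098729
Under exogeneity and monotonicity, PN = (p₁ − p₀) / p₁.
PN = (0.67315 − 0.098729) / 0.67315 = 0.57442 / 0.67315 ≈ 0.8533

PN ≈ 0.853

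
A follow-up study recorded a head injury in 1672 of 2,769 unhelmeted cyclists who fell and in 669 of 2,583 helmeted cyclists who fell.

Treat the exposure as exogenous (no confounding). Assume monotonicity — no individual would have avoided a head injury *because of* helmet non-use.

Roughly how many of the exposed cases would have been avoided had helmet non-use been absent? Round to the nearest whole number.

p₁ = P(outcome | exposed) = 1672/2769 = 0.60383
p₀ = P(outcome | unexposed) = 669/2583 = 0.259
PN = (p₁ − p₀)/p₁ = (0.60383 − 0.259) / 0.60383 ≈ 0.57107.
Attributable cases ≈ PN × (exposed cases) = 0.57107 × 1672 ≈ 954.83.

about 955 cases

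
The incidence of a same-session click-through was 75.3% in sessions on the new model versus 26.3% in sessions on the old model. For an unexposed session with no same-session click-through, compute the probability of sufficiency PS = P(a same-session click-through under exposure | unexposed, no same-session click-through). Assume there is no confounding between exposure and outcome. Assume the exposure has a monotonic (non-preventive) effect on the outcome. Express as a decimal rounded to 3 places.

PS ≈ 0.665

p₁ = 0.753, p₀ = 0.263.
Under exogeneity and monotonicity, PS = (p₁ − p₀) / (1 − p₀).
PS = (0.753 − 0.263) / (1 − 0.263) = 0.49 / 0.737 ≈ 0.6649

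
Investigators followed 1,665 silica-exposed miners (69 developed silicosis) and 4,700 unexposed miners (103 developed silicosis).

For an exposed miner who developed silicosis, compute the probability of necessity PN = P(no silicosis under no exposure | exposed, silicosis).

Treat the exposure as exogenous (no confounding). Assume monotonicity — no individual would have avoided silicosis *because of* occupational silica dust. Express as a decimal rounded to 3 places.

p₁ = P(outcome | exposed) = 69/1665 = 0.041441
p₀ = P(outcome | unexposed) = 103/4700 = 0.021915
Under exogeneity and monotonicity, PN = (p₁ − p₀) / p₁.
PN = (0.041441 − 0.021915) / 0.041441 = 0.019527 / 0.041441 ≈ 0.4712

PN ≈ 0.471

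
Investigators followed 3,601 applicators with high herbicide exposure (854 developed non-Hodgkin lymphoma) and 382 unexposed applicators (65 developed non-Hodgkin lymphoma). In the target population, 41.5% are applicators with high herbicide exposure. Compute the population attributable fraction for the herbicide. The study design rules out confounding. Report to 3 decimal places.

PAF ≈ 0.140

p₁ = P(outcome | exposed) = 854/3601 = 0.23716
p₀ = P(outcome | unexposed) = 65/382 = 0.17016
Overall risk P(Y=1) = π·p₁ + (1−π)·p₀ = 0.415×0.23716 + 0.585×0.17016 = 0.19796.
Under exogeneity, PAF = [P(Y=1) − p₀] / P(Y=1).
PAF = (0.19796 − 0.17016) / 0.19796 ≈ 0.1405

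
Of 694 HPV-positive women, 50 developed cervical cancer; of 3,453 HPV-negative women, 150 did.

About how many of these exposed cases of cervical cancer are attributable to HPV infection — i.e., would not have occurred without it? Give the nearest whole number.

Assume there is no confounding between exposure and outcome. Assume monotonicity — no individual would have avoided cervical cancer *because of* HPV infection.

p₁ = P(outcome | exposed) = 50/694 = 0.072046
p₀ = P(outcome | unexposed) = 150/3453 = 0.04344
PN = (p₁ − p₀)/p₁ = (0.072046 − 0.04344) / 0.072046 ≈ 0.39705.
Attributable cases ≈ PN × (exposed cases) = 0.39705 × 50 ≈ 19.85.

about 20 cases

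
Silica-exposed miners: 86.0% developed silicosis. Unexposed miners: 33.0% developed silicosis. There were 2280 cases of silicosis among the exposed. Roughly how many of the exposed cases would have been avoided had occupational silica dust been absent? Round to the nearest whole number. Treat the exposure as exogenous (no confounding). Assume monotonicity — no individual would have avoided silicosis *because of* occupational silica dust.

p₁ = 0.86, p₀ = 0.33.
PN = (p₁ − p₀)/p₁ = (0.86 − 0.33) / 0.86 ≈ 0.61628.
Attributable cases ≈ PN × (exposed cases) = 0.61628 × 2280 ≈ 1405.12.

about 1405 cases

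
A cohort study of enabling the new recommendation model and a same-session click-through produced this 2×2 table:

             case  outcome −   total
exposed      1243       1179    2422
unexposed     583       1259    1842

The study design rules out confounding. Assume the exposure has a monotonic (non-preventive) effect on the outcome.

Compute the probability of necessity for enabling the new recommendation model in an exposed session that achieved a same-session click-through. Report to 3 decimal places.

p₁ = P(outcome | exposed) = 1243/2422 = 0.51321
p₀ = P(outcome | unexposed) = 583/1842 = 0.3165
Under exogeneity and monotonicity, PN = (p₁ − p₀)/p₁.
PN = (0.51321 − 0.3165) / 0.51321 ≈ 0.3833

PN ≈ 0.383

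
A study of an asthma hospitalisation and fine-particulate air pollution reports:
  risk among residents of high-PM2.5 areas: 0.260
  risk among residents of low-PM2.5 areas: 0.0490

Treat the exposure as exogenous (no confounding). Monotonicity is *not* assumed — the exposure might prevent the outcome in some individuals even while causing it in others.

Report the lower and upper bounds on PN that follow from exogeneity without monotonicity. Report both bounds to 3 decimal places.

0.812 ≤ PN ≤ 1.000

Let p₁ = 0.26, p₀ = 0.049.
Under exogeneity alone the bounds on PN are max{0,(p₁−p₀)/p₁} ≤ PN ≤ min{1,(1−p₀)/p₁}.
  lower = (p₁ − p₀)/p₁ = 0.211 / 0.26 ≈ 0.8115
  upper = min{1, (1 − p₀)/p₁} = 0.951 / 0.26 ≈ 3.6577 → capped at 1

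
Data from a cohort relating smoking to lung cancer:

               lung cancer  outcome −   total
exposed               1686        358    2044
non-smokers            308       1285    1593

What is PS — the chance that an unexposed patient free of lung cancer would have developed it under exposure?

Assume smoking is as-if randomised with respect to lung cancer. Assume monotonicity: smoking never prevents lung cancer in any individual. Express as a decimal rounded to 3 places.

PS ≈ 0.783

p₁ = P(outcome | exposed) = 1686/2044 = 0.82485
p₀ = P(outcome | unexposed) = 308/1593 = 0.19335
Under exogeneity and monotonicity, PS = (p₁ − p₀)/(1 − p₀).
PS = (0.82485 − 0.19335) / 0.80665 ≈ 0.7829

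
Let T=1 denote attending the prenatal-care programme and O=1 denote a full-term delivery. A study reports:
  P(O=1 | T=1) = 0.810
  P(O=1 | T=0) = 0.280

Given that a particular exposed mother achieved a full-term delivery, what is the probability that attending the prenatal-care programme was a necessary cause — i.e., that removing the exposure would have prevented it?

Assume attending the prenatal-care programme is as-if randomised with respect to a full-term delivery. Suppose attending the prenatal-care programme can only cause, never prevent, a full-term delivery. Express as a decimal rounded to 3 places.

PN ≈ 0.654

Let p₁ = 0.81, p₀ = 0.28.
Under exogeneity and monotonicity, PN = (p₁ − p₀) / p₁.
PN = (0.81 − 0.28) / 0.81 = 0.53 / 0.81 ≈ 0.6543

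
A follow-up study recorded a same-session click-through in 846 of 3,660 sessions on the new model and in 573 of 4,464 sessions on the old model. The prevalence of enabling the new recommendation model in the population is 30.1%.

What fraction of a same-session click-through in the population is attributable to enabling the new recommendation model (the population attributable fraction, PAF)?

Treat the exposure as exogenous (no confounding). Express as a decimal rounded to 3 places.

PAF ≈ 0.194

p₁ = P(outcome | exposed) = 846/3660 = 0.23115
p₀ = P(outcome | unexposed) = 573/4464 = 0.12836
Overall risk P(Y=1) = π·p₁ + (1−π)·p₀ = 0.301×0.23115 + 0.699×0.12836 = 0.1593.
Under exogeneity, PAF = [P(Y=1) − p₀] / P(Y=1).
PAF = (0.1593 − 0.12836) / 0.1593 ≈ 0.1942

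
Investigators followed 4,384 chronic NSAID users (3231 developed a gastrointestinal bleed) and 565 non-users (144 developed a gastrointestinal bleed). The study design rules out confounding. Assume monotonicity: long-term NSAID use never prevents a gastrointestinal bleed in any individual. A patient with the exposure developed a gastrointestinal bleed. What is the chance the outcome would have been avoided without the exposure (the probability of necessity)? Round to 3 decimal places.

p₁ = P(outcome | exposed) = 3231/4384 = 0.737
p₀ = P(outcome | unexposed) = 144/565 = 0.25487
Under exogeneity and monotonicity, PN = (p₁ − p₀) / p₁.
PN = (0.737 − 0.25487) / 0.737 = 0.48213 / 0.737 ≈ 0.6542

PN ≈ 0.654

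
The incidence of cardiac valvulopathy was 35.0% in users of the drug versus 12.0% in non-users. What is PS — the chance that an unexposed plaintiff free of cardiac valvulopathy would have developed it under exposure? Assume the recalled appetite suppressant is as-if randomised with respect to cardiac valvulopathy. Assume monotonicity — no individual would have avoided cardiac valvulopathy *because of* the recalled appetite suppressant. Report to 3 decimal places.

PS ≈ 0.261

p₁ = 0.35, p₀ = 0.12.
Under exogeneity and monotonicity, PS = (p₁ − p₀) / (1 − p₀).
PS = (0.35 − 0.12) / (1 − 0.12) = 0.23 / 0.88 ≈ 0.2614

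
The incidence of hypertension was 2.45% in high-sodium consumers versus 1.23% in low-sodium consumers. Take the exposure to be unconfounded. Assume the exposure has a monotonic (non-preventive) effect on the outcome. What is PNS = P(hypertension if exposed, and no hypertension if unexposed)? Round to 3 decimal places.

PNS ≈ 0.012

p₁ = 0.0245, p₀ = 0.0123.
Under exogeneity and monotonicity, PNS = p₁ − p₀.
PNS = 0.0245 − 0.0123 = 0.0122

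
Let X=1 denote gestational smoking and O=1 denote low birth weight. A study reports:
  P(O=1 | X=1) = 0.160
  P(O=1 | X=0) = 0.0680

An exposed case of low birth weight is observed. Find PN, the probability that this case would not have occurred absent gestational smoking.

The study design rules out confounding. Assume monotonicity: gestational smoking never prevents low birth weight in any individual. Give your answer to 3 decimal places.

PN ≈ 0.575

Let p₁ = 0.16, p₀ = 0.068.
Under exogeneity and monotonicity, PN = (p₁ − p₀) / p₁.
PN = (0.16 − 0.068) / 0.16 = 0.092 / 0.16 ≈ 0.5750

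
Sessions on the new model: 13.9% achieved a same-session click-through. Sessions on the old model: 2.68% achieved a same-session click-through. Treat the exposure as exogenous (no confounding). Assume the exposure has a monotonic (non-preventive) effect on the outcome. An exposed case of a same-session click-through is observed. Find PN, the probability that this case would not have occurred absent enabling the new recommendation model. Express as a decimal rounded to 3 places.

p₁ = 0.139, p₀ = 0.0268.
Under exogeneity and monotonicity, PN = (p₁ − p₀) / p₁.
PN = (0.139 − 0.0268) / 0.139 = 0.1122 / 0.139 ≈ 0.8072

PN ≈ 0.807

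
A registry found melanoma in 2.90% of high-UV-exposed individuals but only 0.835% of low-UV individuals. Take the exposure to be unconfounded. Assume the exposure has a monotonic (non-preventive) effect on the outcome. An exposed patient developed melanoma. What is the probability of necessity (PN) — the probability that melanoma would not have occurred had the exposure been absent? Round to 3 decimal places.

PN ≈ 0.712

p₁ = 0.029, p₀ = 0.00835.
Under exogeneity and monotonicity, PN = (p₁ − p₀) / p₁.
PN = (0.029 − 0.00835) / 0.029 = 0.02065 / 0.029 ≈ 0.7121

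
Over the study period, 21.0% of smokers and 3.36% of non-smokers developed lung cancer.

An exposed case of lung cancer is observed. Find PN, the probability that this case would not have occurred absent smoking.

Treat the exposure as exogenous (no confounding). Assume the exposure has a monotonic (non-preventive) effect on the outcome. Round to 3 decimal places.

p₁ = 0.21, p₀ = 0.0336.
Under exogeneity and monotonicity, PN = (p₁ − p₀) / p₁.
PN = (0.21 − 0.0336) / 0.21 = 0.1764 / 0.21 ≈ 0.8400

PN ≈ 0.840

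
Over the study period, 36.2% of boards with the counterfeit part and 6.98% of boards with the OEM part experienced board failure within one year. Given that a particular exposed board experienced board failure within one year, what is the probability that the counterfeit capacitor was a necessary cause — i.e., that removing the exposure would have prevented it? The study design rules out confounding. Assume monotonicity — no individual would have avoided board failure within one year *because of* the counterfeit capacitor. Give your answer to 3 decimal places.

PN ≈ 0.807

p₁ = 0.362, p₀ = 0.0698.
Under exogeneity and monotonicity, PN = (p₁ − p₀) / p₁.
PN = (0.362 − 0.0698) / 0.362 = 0.2922 / 0.362 ≈ 0.8072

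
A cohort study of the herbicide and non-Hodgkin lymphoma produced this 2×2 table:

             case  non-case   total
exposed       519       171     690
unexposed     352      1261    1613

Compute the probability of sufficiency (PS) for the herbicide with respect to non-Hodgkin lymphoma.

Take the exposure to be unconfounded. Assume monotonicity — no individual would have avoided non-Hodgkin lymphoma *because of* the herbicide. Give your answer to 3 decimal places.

PS ≈ 0.683

p₁ = P(outcome | exposed) = 519/690 = 0.75217
p₀ = P(outcome | unexposed) = 352/1613 = 0.21823
Under exogeneity and monotonicity, PS = (p₁ − p₀) / (1 − p₀).
PS = (0.75217 − 0.21823) / (1 − 0.21823) = 0.53395 / 0.78177 ≈ 0.6830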